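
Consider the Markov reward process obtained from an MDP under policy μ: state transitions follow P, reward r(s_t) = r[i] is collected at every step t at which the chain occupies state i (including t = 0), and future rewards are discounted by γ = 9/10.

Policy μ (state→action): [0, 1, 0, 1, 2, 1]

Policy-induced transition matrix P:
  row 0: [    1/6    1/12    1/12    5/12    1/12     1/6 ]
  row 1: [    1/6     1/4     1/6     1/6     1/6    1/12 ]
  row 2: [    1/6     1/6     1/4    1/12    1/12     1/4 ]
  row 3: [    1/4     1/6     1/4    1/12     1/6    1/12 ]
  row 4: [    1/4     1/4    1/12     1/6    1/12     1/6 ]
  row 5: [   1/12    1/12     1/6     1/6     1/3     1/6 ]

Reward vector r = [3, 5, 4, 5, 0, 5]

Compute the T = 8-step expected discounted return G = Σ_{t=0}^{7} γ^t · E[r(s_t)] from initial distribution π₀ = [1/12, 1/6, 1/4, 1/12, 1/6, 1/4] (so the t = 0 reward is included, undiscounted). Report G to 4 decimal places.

G = 21.1457

t=0: π = [0.0833, 0.1667, 0.2500, 0.0833, 0.1667, 0.2500], E[r] = 3.7500, γ^t·E[r] = 3.750000, running G = 3.750000
t=1: π = [0.1667, 0.1667, 0.1736, 0.1597, 0.1667, 0.1667], E[r] = 3.6597, γ^t·E[r] = 3.293750, running G = 7.043750
t=2: π = [0.1800, 0.1667, 0.1667, 0.1806, 0.1522, 0.1539], E[r] = 3.7124, γ^t·E[r] = 3.007031, running G = 10.050781
t=3: π = [0.1816, 0.1654, 0.1679, 0.1827, 0.1508, 0.1516], E[r] = 3.7152, γ^t·E[r] = 2.708367, running G = 12.759148
t=4: π = [0.1818, 0.1652, 0.1682, 0.1828, 0.1502, 0.1516], E[r] = 3.7169, γ^t·E[r] = 2.438667, running G = 15.197815
t=5: π = [0.1818, 0.1652, 0.1682, 0.1829, 0.1503, 0.1517], E[r] = 3.7169, γ^t·E[r] = 2.194802, running G = 17.392618
t=6: π = [0.1818, 0.1652, 0.1683, 0.1829, 0.1503, 0.1517], E[r] = 3.7169, γ^t·E[r] = 1.975309, running G = 19.367926
t=7: π = [0.1818, 0.1652, 0.1683, 0.1829, 0.1503, 0.1517], E[r] = 3.7169, γ^t·E[r] = 1.777779, running G = 21.145706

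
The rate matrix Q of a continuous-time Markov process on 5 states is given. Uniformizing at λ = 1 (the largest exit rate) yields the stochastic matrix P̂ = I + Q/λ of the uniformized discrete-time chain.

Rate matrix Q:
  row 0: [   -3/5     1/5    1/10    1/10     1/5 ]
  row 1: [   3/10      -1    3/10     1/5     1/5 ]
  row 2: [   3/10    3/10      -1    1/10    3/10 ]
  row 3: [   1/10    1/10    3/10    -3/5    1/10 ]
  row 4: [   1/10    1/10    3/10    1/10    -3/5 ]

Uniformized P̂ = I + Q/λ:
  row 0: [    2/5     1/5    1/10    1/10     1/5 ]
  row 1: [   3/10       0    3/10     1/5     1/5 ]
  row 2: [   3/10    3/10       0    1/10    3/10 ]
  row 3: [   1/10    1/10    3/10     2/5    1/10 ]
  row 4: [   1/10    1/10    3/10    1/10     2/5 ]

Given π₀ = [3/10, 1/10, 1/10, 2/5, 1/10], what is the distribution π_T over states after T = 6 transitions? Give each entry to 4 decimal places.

t=0: π = [0.3000, 0.1000, 0.1000, 0.4000, 0.1000]
t=1: π = [0.2300, 0.1400, 0.2100, 0.2300, 0.1900]
t=2: π = [0.2390, 0.1510, 0.1910, 0.1830, 0.2360]
t=3: π = [0.2401, 0.1470, 0.1949, 0.1700, 0.2480]
t=4: π = [0.2404, 0.1483, 0.1935, 0.1657, 0.2521]
t=5: π = [0.2405, 0.1479, 0.1939, 0.1645, 0.2532]
t=6: π = [0.2405, 0.1480, 0.1937, 0.1642, 0.2536]

π = [0.2405, 0.1480, 0.1937, 0.1642, 0.2536]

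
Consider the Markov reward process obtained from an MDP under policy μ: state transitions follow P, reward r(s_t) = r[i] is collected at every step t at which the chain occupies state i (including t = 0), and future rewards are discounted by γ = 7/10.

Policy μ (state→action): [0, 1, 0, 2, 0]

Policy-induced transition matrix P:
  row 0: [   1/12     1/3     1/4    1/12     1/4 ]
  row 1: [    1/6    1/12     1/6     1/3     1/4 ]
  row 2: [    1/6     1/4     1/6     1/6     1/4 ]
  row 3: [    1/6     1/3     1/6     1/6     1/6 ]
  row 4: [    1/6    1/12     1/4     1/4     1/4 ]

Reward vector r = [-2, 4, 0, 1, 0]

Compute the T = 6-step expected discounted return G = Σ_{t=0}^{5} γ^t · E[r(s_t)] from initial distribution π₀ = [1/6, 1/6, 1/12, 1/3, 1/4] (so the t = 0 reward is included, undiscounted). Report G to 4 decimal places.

t=0: π = [0.1667, 0.1667, 0.0833, 0.3333, 0.2500], E[r] = 0.6667, γ^t·E[r] = 0.666667, running G = 0.666667
t=1: π = [0.1528, 0.2222, 0.2014, 0.2014, 0.2222], E[r] = 0.7847, γ^t·E[r] = 0.549306, running G = 1.215972
t=2: π = [0.1539, 0.2054, 0.1979, 0.2095, 0.2332], E[r] = 0.7234, γ^t·E[r] = 0.354456, running G = 1.570428
t=3: π = [0.1538, 0.2072, 0.1989, 0.2075, 0.2325], E[r] = 0.7285, γ^t·E[r] = 0.249889, running G = 1.820317
t=4: π = [0.1538, 0.2068, 0.1989, 0.2078, 0.2327], E[r] = 0.7274, γ^t·E[r] = 0.174641, running G = 1.994958
t=5: π = [0.1538, 0.2069, 0.1989, 0.2077, 0.2327], E[r] = 0.7275, γ^t·E[r] = 0.122276, running G = 2.117234

G = 2.1172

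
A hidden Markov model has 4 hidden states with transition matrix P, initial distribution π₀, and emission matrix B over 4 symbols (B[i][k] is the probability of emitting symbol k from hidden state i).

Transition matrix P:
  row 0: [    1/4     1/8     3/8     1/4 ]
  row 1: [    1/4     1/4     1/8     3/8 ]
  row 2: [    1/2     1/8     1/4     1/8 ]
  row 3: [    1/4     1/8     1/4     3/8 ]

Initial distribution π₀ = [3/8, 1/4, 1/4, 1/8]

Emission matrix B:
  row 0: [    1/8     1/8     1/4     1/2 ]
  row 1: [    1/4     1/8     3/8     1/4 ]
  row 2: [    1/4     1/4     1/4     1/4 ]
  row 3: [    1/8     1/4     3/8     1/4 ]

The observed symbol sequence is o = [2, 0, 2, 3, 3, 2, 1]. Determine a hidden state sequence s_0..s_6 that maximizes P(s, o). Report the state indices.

t=0: δ = [9.375e-02, 9.375e-02, 6.250e-02, 4.688e-02]  (obs o_0=2)
t=1: δ = [3.906e-03, 5.859e-03, 8.789e-03, 4.395e-03]  ψ = [2, 1, 0, 1]  (obs o_1=0)
t=2: δ = [1.099e-03, 5.493e-04, 5.493e-04, 8.240e-04]  ψ = [2, 1, 2, 1]  (obs o_2=2)
t=3: δ = [1.373e-04, 3.433e-05, 1.030e-04, 7.725e-05]  ψ = [0, 0, 0, 3]  (obs o_3=3)
t=4: δ = [2.575e-05, 4.292e-06, 1.287e-05, 8.583e-06]  ψ = [2, 0, 0, 0]  (obs o_4=3)
t=5: δ = [1.609e-06, 1.207e-06, 2.414e-06, 2.414e-06]  ψ = [0, 0, 0, 0]  (obs o_5=2)
t=6: δ = [1.509e-07, 3.772e-08, 1.509e-07, 2.263e-07]  ψ = [2, 1, 0, 3]  (obs o_6=1)
backtrack: best end state = 3; path = [0, 2, 0, 2, 0, 3, 3]

path = [0, 2, 0, 2, 0, 3, 3]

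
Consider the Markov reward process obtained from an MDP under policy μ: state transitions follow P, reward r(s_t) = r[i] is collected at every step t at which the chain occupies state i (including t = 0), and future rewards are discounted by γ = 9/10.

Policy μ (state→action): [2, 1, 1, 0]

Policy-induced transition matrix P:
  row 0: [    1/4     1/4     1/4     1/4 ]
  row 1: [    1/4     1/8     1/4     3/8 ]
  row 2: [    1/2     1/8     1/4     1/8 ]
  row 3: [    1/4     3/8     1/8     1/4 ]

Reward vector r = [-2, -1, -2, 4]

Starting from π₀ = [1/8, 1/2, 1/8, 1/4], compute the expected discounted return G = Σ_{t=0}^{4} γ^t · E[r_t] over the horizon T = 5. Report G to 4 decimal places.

t=0: π = [0.1250, 0.5000, 0.1250, 0.2500], E[r] = 0.0000, γ^t·E[r] = 0.000000, running G = 0.000000
t=1: π = [0.2813, 0.2031, 0.2188, 0.2969], E[r] = -0.0156, γ^t·E[r] = -0.014063, running G = -0.014063
t=2: π = [0.3047, 0.2344, 0.2129, 0.2480], E[r] = -0.2773, γ^t·E[r] = -0.224648, running G = -0.238711
t=3: π = [0.3032, 0.2251, 0.2190, 0.2527], E[r] = -0.2588, γ^t·E[r] = -0.188657, running G = -0.427368
t=4: π = [0.3047, 0.2261, 0.2184, 0.2508], E[r] = -0.2693, γ^t·E[r] = -0.176719, running G = -0.604087

G = -0.6041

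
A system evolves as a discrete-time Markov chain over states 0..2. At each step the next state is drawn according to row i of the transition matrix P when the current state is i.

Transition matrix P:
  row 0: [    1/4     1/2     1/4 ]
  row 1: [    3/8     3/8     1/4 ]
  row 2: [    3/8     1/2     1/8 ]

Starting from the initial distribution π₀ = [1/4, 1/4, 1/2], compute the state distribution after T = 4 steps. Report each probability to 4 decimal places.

π = [0.3333, 0.4444, 0.2223]

t=0: π = [0.2500, 0.2500, 0.5000]
t=1: π = [0.3438, 0.4688, 0.1875]
t=2: π = [0.3320, 0.4414, 0.2266]
t=3: π = [0.3335, 0.4448, 0.2217]
t=4: π = [0.3333, 0.4444, 0.2223]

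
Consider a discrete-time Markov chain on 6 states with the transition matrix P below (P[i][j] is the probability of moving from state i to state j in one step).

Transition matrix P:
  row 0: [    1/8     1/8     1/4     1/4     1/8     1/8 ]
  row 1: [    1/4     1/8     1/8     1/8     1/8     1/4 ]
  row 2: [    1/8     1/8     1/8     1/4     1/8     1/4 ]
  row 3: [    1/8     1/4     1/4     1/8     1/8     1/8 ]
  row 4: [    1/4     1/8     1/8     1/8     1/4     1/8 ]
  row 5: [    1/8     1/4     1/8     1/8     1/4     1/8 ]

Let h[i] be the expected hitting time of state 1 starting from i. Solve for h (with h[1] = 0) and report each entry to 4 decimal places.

First-step conditioning: h[1] = 0; for i ≠ 1, h[i] = 1 + Σ_k P[i][k]·h[k].
  h[0] = 1 + 1/8·h[0] + 1/4·h[2] + 1/4·h[3] + 1/8·h[4] + 1/8·h[5]
  h[2] = 1 + 1/8·h[0] + 1/8·h[2] + 1/4·h[3] + 1/8·h[4] + 1/4·h[5]
  h[3] = 1 + 1/8·h[0] + 1/4·h[2] + 1/8·h[3] + 1/8·h[4] + 1/8·h[5]
  h[4] = 1 + 1/4·h[0] + 1/8·h[2] + 1/8·h[3] + 1/4·h[4] + 1/8·h[5]
  h[5] = 1 + 1/8·h[0] + 1/8·h[2] + 1/8·h[3] + 1/4·h[4] + 1/8·h[5]
Solving the 5×5 linear system over states ≠ 1 gives exactly h = [1024/171, 0, 9106/1539, 8192/1539, 1042/171, 914/171] (h[1] = 0 is the target).

h = [5.9883, 0.0000, 5.9168, 5.3229, 6.0936, 5.3450]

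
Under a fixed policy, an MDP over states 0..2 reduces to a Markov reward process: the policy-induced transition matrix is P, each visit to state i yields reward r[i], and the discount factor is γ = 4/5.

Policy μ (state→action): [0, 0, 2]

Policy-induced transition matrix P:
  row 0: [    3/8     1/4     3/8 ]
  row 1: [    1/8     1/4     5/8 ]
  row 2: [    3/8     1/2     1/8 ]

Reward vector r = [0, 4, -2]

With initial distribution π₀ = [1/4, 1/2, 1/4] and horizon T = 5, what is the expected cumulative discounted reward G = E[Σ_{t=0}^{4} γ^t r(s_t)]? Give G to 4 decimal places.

t=0: π = [0.2500, 0.5000, 0.2500], E[r] = 1.5000, γ^t·E[r] = 1.500000, running G = 1.500000
t=1: π = [0.2500, 0.3125, 0.4375], E[r] = 0.3750, γ^t·E[r] = 0.300000, running G = 1.800000
t=2: π = [0.2969, 0.3594, 0.3438], E[r] = 0.7500, γ^t·E[r] = 0.480000, running G = 2.280000
t=3: π = [0.2852, 0.3359, 0.3789], E[r] = 0.5859, γ^t·E[r] = 0.300000, running G = 2.580000
t=4: π = [0.2910, 0.3447, 0.3643], E[r] = 0.6504, γ^t·E[r] = 0.266400, running G = 2.846400

G = 2.8464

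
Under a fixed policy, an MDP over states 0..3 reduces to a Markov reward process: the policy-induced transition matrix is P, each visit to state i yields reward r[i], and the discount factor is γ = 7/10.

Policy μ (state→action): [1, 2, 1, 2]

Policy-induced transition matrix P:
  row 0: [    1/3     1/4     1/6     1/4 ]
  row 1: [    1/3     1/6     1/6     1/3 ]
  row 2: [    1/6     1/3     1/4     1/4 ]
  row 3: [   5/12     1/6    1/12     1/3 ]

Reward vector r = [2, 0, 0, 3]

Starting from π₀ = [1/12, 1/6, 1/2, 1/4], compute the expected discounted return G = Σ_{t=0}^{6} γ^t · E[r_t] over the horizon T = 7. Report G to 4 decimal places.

t=0: π = [0.0833, 0.1667, 0.5000, 0.2500], E[r] = 0.9167, γ^t·E[r] = 0.916667, running G = 0.916667
t=1: π = [0.2708, 0.2569, 0.1875, 0.2847], E[r] = 1.3958, γ^t·E[r] = 0.977083, running G = 1.893750
t=2: π = [0.3258, 0.2205, 0.1586, 0.2951], E[r] = 1.5370, γ^t·E[r] = 0.753148, running G = 2.646898
t=3: π = [0.3315, 0.2202, 0.1553, 0.2930], E[r] = 1.5419, γ^t·E[r] = 0.528874, running G = 3.175773
t=4: π = [0.3319, 0.2202, 0.1552, 0.2928], E[r] = 1.5420, γ^t·E[r] = 0.370243, running G = 3.546015
t=5: π = [0.3319, 0.2202, 0.1552, 0.2927], E[r] = 1.5420, γ^t·E[r] = 0.259158, running G = 3.805174
t=6: π = [0.3319, 0.2202, 0.1552, 0.2927], E[r] = 1.5420, γ^t·E[r] = 0.181410, running G = 3.986583

G = 3.9866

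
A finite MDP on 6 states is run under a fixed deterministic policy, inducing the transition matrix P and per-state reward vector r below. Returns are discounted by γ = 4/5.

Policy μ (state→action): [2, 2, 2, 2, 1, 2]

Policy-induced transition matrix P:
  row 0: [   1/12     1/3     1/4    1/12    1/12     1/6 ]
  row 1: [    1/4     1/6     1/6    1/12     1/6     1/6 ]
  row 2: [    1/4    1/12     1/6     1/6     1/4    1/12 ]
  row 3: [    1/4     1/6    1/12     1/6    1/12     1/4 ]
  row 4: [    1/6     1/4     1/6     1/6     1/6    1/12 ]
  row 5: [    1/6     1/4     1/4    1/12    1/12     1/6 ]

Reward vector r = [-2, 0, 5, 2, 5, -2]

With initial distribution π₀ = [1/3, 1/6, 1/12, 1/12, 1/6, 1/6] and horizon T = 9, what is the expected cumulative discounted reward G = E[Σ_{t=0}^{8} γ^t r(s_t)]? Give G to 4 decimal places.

t=0: π = [0.3333, 0.1667, 0.0833, 0.0833, 0.1667, 0.1667], E[r] = 0.4167, γ^t·E[r] = 0.416667, running G = 0.416667
t=1: π = [0.1667, 0.2431, 0.2014, 0.1111, 0.1250, 0.1528], E[r] = 1.2153, γ^t·E[r] = 0.972222, running G = 1.388889
t=2: π = [0.1991, 0.2008, 0.1840, 0.1198, 0.1476, 0.1487], E[r] = 1.2020, γ^t·E[r] = 0.769259, running G = 2.158148
t=3: π = [0.1921, 0.2092, 0.1857, 0.1209, 0.1430, 0.1490], E[r] = 1.2031, γ^t·E[r] = 0.616000, running G = 2.774148
t=4: π = [0.1936, 0.2076, 0.1850, 0.1208, 0.1436, 0.1494], E[r] = 1.1989, γ^t·E[r] = 0.491052, running G = 3.265200
t=5: π = [0.1933, 0.2079, 0.1852, 0.1208, 0.1434, 0.1493], E[r] = 1.1993, γ^t·E[r] = 0.393002, running G = 3.658202
t=6: π = [0.1934, 0.2079, 0.1852, 0.1208, 0.1435, 0.1493], E[r] = 1.1993, γ^t·E[r] = 0.314383, running G = 3.972585
t=7: π = [0.1934, 0.2079, 0.1852, 0.1208, 0.1435, 0.1493], E[r] = 1.1993, γ^t·E[r] = 0.251513, running G = 4.224097
t=8: π = [0.1934, 0.2079, 0.1852, 0.1208, 0.1435, 0.1493], E[r] = 1.1993, γ^t·E[r] = 0.201209, running G = 4.425307

G = 4.4253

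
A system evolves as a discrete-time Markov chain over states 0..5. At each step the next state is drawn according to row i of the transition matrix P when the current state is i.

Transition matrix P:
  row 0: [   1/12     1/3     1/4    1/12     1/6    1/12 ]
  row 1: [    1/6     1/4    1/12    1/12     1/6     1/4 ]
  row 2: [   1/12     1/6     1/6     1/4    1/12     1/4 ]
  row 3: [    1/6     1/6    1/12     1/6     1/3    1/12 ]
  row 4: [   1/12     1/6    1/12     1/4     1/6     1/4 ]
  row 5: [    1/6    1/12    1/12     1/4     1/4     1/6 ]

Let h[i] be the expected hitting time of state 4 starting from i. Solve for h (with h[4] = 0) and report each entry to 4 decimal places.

h = [5.2088, 5.0829, 5.3826, 4.2530, 0.0000, 4.5642]

First-step conditioning: h[4] = 0; for i ≠ 4, h[i] = 1 + Σ_k P[i][k]·h[k].
  h[0] = 1 + 1/12·h[0] + 1/3·h[1] + 1/4·h[2] + 1/12·h[3] + 1/12·h[5]
  h[1] = 1 + 1/6·h[0] + 1/4·h[1] + 1/12·h[2] + 1/12·h[3] + 1/4·h[5]
  h[2] = 1 + 1/12·h[0] + 1/6·h[1] + 1/6·h[2] + 1/4·h[3] + 1/4·h[5]
  h[3] = 1 + 1/6·h[0] + 1/6·h[1] + 1/12·h[2] + 1/6·h[3] + 1/12·h[5]
  h[5] = 1 + 1/6·h[0] + 1/12·h[1] + 1/12·h[2] + 1/4·h[3] + 1/6·h[5]
Solving the 5×5 linear system over states ≠ 4 gives exactly h = [43686/8387, 42630/8387, 45144/8387, 35670/8387, 0, 38280/8387] (h[4] = 0 is the target).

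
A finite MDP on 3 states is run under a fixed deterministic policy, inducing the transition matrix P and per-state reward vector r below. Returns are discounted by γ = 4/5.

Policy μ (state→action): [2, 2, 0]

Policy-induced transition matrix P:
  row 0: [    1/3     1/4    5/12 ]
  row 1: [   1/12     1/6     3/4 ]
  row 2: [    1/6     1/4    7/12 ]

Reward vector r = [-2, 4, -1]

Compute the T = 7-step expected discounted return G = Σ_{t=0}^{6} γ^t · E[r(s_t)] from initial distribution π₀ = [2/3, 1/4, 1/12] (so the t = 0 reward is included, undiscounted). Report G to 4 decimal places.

G = -0.5647

t=0: π = [0.6667, 0.2500, 0.0833], E[r] = -0.4167, γ^t·E[r] = -0.416667, running G = -0.416667
t=1: π = [0.2569, 0.2292, 0.5139], E[r] = -0.1111, γ^t·E[r] = -0.088889, running G = -0.505556
t=2: π = [0.1904, 0.2309, 0.5787], E[r] = -0.0359, γ^t·E[r] = -0.022963, running G = -0.528519
t=3: π = [0.1792, 0.2308, 0.5901], E[r] = -0.0254, γ^t·E[r] = -0.012988, running G = -0.541506
t=4: π = [0.1773, 0.2308, 0.5919], E[r] = -0.0234, γ^t·E[r] = -0.009603, running G = -0.551109
t=5: π = [0.1770, 0.2308, 0.5922], E[r] = -0.0231, γ^t·E[r] = -0.007582, running G = -0.558692
t=6: π = [0.1769, 0.2308, 0.5923], E[r] = -0.0231, γ^t·E[r] = -0.006052, running G = -0.564744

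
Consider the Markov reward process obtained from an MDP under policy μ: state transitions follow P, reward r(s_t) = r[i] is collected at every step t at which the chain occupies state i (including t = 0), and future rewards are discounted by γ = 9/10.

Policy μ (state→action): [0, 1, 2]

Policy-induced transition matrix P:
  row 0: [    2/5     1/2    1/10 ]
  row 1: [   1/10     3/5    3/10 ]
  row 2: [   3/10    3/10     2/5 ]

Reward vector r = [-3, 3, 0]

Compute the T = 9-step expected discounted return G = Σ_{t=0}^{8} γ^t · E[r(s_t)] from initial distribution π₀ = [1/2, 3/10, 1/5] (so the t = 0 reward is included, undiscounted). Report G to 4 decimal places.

t=0: π = [0.5000, 0.3000, 0.2000], E[r] = -0.6000, γ^t·E[r] = -0.600000, running G = -0.600000
t=1: π = [0.2900, 0.4900, 0.2200], E[r] = 0.6000, γ^t·E[r] = 0.540000, running G = -0.060000
t=2: π = [0.2310, 0.5050, 0.2640], E[r] = 0.8220, γ^t·E[r] = 0.665820, running G = 0.605820
t=3: π = [0.2221, 0.4977, 0.2802], E[r] = 0.8268, γ^t·E[r] = 0.602737, running G = 1.208557
t=4: π = [0.2227, 0.4937, 0.2836], E[r] = 0.8132, γ^t·E[r] = 0.533527, running G = 1.742085
t=5: π = [0.2235, 0.4927, 0.2838], E[r] = 0.8074, γ^t·E[r] = 0.476759, running G = 2.218844
t=6: π = [0.2238, 0.4925, 0.2837], E[r] = 0.8060, γ^t·E[r] = 0.428360, running G = 2.647204
t=7: π = [0.2239, 0.4925, 0.2836], E[r] = 0.8059, γ^t·E[r] = 0.385458, running G = 3.032662
t=8: π = [0.2239, 0.4925, 0.2836], E[r] = 0.8059, γ^t·E[r] = 0.346929, running G = 3.379591

G = 3.3796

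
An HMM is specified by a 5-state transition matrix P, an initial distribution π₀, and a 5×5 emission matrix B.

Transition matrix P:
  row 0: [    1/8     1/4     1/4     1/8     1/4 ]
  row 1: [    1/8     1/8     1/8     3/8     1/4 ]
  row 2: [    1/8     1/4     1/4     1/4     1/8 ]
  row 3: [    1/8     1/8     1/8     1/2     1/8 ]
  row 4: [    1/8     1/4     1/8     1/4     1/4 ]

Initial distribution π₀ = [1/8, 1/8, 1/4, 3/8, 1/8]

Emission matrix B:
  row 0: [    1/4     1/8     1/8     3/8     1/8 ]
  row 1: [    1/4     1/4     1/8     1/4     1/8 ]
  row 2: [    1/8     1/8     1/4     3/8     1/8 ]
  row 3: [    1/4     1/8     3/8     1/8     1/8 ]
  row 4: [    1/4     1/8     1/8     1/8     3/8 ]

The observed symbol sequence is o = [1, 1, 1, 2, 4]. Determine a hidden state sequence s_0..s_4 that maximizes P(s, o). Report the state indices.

path = [3, 3, 3, 3, 3]

t=0: δ = [1.562e-02, 3.125e-02, 3.125e-02, 4.688e-02, 1.562e-02]  (obs o_0=1)
t=1: δ = [7.324e-04, 1.953e-03, 9.766e-04, 2.930e-03, 9.766e-04]  ψ = [3, 2, 2, 3, 1]  (obs o_1=1)
t=2: δ = [4.578e-05, 9.155e-05, 4.578e-05, 1.831e-04, 6.104e-05]  ψ = [3, 3, 3, 3, 1]  (obs o_2=1)
t=3: δ = [2.861e-06, 2.861e-06, 5.722e-06, 3.433e-05, 2.861e-06]  ψ = [3, 3, 3, 3, 1]  (obs o_3=2)
t=4: δ = [5.364e-07, 5.364e-07, 5.364e-07, 2.146e-06, 1.609e-06]  ψ = [3, 3, 3, 3, 3]  (obs o_4=4)
backtrack: best end state = 3; path = [3, 3, 3, 3, 3]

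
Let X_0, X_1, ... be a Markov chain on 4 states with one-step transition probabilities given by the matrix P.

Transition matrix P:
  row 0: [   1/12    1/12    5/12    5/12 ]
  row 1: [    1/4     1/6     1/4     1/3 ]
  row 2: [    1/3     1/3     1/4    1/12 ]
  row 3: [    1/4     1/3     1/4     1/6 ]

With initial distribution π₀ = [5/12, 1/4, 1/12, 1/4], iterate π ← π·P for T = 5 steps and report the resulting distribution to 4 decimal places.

t=0: π = [0.4167, 0.2500, 0.0833, 0.2500]
t=1: π = [0.1875, 0.1875, 0.3194, 0.3056]
t=2: π = [0.2454, 0.2552, 0.2813, 0.2182]
t=3: π = [0.2325, 0.2295, 0.2909, 0.2471]
t=4: π = [0.2355, 0.2370, 0.2888, 0.2388]
t=5: π = [0.2348, 0.2350, 0.2892, 0.2410]

π = [0.2348, 0.2350, 0.2892, 0.2410]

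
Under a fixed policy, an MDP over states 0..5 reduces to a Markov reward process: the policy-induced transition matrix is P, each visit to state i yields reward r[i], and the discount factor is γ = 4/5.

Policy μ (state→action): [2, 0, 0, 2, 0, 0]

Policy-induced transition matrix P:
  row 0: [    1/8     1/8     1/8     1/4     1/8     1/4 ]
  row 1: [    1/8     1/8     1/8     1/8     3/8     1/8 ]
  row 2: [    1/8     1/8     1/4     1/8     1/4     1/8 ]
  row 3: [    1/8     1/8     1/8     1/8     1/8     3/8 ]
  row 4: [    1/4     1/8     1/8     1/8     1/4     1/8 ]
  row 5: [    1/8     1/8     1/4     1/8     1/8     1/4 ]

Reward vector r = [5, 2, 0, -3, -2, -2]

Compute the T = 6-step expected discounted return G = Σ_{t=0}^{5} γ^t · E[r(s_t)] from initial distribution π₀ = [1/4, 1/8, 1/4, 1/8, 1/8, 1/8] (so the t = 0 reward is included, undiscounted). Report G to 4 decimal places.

t=0: π = [0.2500, 0.1250, 0.2500, 0.1250, 0.1250, 0.1250], E[r] = 0.6250, γ^t·E[r] = 0.625000, running G = 0.625000
t=1: π = [0.1406, 0.1250, 0.1719, 0.1563, 0.2031, 0.2031], E[r] = -0.3281, γ^t·E[r] = -0.262500, running G = 0.362500
t=2: π = [0.1504, 0.1250, 0.1719, 0.1426, 0.2031, 0.2070], E[r] = -0.2461, γ^t·E[r] = -0.157500, running G = 0.205000
t=3: π = [0.1504, 0.1250, 0.1724, 0.1438, 0.2031, 0.2053], E[r] = -0.2463, γ^t·E[r] = -0.126125, running G = 0.078875
t=4: π = [0.1504, 0.1250, 0.1722, 0.1438, 0.2032, 0.2054], E[r] = -0.2466, γ^t·E[r] = -0.101025, running G = -0.022150
t=5: π = [0.1504, 0.1250, 0.1722, 0.1438, 0.2032, 0.2054], E[r] = -0.2466, γ^t·E[r] = -0.080808, running G = -0.102958

G = -0.1030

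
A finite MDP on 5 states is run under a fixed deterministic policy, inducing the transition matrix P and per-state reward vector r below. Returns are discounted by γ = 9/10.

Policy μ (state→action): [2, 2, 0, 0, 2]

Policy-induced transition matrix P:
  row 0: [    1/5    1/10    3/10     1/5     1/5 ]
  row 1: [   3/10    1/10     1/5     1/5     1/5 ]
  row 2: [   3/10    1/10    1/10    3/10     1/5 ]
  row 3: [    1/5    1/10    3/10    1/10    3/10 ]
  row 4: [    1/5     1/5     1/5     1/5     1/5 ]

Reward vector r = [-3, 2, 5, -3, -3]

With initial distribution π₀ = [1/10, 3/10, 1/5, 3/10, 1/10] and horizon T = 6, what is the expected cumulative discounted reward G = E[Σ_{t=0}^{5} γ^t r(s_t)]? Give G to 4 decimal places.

G = -2.2361

t=0: π = [0.1000, 0.3000, 0.2000, 0.3000, 0.1000], E[r] = 0.1000, γ^t·E[r] = 0.100000, running G = 0.100000
t=1: π = [0.2500, 0.1100, 0.2200, 0.1900, 0.2300], E[r] = -0.6900, γ^t·E[r] = -0.621000, running G = -0.521000
t=2: π = [0.2330, 0.1230, 0.2220, 0.2030, 0.2190], E[r] = -0.6090, γ^t·E[r] = -0.493290, running G = -1.014290
t=3: π = [0.2345, 0.1219, 0.2214, 0.2019, 0.2203], E[r] = -0.6193, γ^t·E[r] = -0.451470, running G = -1.465760
t=4: π = [0.2343, 0.1220, 0.2215, 0.2020, 0.2202], E[r] = -0.6179, γ^t·E[r] = -0.405371, running G = -1.871131
t=5: π = [0.2344, 0.1220, 0.2215, 0.2020, 0.2202], E[r] = -0.6181, γ^t·E[r] = -0.364971, running G = -2.236102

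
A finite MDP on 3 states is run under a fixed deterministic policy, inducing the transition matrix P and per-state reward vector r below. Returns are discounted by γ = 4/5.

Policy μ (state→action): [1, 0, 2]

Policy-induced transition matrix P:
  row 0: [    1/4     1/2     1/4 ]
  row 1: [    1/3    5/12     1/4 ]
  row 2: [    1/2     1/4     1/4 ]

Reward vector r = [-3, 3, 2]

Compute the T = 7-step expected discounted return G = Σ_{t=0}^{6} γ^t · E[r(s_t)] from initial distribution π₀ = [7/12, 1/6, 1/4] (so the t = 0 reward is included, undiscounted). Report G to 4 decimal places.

t=0: π = [0.5833, 0.1667, 0.2500], E[r] = -0.7500, γ^t·E[r] = -0.750000, running G = -0.750000
t=1: π = [0.3264, 0.4236, 0.2500], E[r] = 0.7917, γ^t·E[r] = 0.633333, running G = -0.116667
t=2: π = [0.3478, 0.4022, 0.2500], E[r] = 0.6632, γ^t·E[r] = 0.424444, running G = 0.307778
t=3: π = [0.3460, 0.4040, 0.2500], E[r] = 0.6739, γ^t·E[r] = 0.345037, running G = 0.652815
t=4: π = [0.3462, 0.4038, 0.2500], E[r] = 0.6730, γ^t·E[r] = 0.275664, running G = 0.928479
t=5: π = [0.3462, 0.4038, 0.2500], E[r] = 0.6731, γ^t·E[r] = 0.220556, running G = 1.149035
t=6: π = [0.3462, 0.4038, 0.2500], E[r] = 0.6731, γ^t·E[r] = 0.176443, running G = 1.325478

G = 1.3255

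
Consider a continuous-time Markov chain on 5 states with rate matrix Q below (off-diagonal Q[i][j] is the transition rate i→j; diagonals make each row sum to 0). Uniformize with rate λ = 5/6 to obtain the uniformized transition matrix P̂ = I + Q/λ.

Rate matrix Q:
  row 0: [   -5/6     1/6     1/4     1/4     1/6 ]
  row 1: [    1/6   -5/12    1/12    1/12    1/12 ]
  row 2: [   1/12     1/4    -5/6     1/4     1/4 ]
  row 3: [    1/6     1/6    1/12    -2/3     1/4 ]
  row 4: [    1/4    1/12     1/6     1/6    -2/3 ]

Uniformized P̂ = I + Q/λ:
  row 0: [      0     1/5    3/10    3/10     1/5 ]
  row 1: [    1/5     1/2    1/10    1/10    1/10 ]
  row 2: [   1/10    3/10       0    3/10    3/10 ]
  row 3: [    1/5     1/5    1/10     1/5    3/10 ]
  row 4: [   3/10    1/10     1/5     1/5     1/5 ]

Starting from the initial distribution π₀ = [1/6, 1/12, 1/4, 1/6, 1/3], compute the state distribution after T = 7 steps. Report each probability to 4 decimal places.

π = [0.1722, 0.2762, 0.1410, 0.2037, 0.2069]

t=0: π = [0.1667, 0.0833, 0.2500, 0.1667, 0.3333]
t=1: π = [0.1750, 0.2167, 0.1417, 0.2333, 0.2333]
t=2: π = [0.1742, 0.2558, 0.1442, 0.2100, 0.2158]
t=3: π = [0.1723, 0.2696, 0.1420, 0.2063, 0.2098]
t=4: π = [0.1723, 0.2741, 0.1413, 0.2045, 0.2079]
t=5: π = [0.1722, 0.2756, 0.1411, 0.2039, 0.2072]
t=6: π = [0.1722, 0.2761, 0.1410, 0.2038, 0.2070]
t=7: π = [0.1722, 0.2762, 0.1410, 0.2037, 0.2069]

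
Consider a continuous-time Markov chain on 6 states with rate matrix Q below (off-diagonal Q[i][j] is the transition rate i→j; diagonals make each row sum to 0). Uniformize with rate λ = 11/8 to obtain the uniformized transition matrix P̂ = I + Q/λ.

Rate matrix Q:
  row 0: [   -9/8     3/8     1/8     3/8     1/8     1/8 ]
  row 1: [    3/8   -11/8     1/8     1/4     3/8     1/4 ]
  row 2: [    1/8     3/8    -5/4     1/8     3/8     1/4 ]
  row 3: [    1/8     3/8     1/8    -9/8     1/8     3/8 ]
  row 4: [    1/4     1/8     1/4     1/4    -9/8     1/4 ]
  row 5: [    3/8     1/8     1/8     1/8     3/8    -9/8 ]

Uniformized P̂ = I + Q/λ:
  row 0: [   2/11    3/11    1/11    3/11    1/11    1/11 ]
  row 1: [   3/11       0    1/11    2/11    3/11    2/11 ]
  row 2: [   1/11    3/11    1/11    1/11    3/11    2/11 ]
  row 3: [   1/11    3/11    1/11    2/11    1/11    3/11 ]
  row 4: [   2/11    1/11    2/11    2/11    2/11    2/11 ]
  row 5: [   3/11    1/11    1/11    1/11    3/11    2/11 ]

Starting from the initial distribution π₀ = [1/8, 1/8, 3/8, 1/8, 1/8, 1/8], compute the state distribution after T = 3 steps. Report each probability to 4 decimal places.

π = [0.1861, 0.1637, 0.1088, 0.1729, 0.1887, 0.1798]

t=0: π = [0.1250, 0.1250, 0.3750, 0.1250, 0.1250, 0.1250]
t=1: π = [0.1591, 0.1932, 0.1023, 0.1477, 0.2159, 0.1818]
t=2: π = [0.1932, 0.1477, 0.1105, 0.1705, 0.1973, 0.1808]
t=3: π = [0.1861, 0.1637, 0.1088, 0.1729, 0.1887, 0.1798]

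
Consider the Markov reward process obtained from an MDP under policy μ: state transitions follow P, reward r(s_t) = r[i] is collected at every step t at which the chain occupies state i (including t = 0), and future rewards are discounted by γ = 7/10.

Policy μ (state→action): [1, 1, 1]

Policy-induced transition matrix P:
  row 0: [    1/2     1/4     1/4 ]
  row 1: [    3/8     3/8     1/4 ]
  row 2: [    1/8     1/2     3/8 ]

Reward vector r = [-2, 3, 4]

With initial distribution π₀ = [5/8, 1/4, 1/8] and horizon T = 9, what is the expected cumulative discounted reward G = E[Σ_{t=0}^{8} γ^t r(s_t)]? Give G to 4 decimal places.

t=0: π = [0.6250, 0.2500, 0.1250], E[r] = 0.0000, γ^t·E[r] = 0.000000, running G = 0.000000
t=1: π = [0.4219, 0.3125, 0.2656], E[r] = 1.1563, γ^t·E[r] = 0.809375, running G = 0.809375
t=2: π = [0.3613, 0.3555, 0.2832], E[r] = 1.4766, γ^t·E[r] = 0.723516, running G = 1.532891
t=3: π = [0.3494, 0.3652, 0.2854], E[r] = 1.5386, γ^t·E[r] = 0.527731, running G = 2.060622
t=4: π = [0.3473, 0.3670, 0.2857], E[r] = 1.5491, γ^t·E[r] = 0.371932, running G = 2.432554
t=5: π = [0.3470, 0.3673, 0.2857], E[r] = 1.5507, γ^t·E[r] = 0.260631, running G = 2.693185
t=6: π = [0.3469, 0.3673, 0.2857], E[r] = 1.5510, γ^t·E[r] = 0.182471, running G = 2.875656
t=7: π = [0.3469, 0.3673, 0.2857], E[r] = 1.5510, γ^t·E[r] = 0.127733, running G = 3.003388
t=8: π = [0.3469, 0.3673, 0.2857], E[r] = 1.5510, γ^t·E[r] = 0.089413, running G = 3.092802

G = 3.0928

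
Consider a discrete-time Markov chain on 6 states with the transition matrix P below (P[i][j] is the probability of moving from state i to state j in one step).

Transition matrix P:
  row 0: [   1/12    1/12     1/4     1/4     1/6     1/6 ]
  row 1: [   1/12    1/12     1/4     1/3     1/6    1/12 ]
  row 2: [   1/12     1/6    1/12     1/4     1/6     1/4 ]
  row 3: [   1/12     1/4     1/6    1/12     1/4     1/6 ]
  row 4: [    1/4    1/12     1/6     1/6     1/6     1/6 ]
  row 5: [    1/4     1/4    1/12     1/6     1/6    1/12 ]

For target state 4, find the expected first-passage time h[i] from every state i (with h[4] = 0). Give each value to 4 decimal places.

h = [5.4186, 5.3838, 5.4179, 5.0266, 0.0000, 5.4435]

First-step conditioning: h[4] = 0; for i ≠ 4, h[i] = 1 + Σ_k P[i][k]·h[k].
  h[0] = 1 + 1/12·h[0] + 1/12·h[1] + 1/4·h[2] + 1/4·h[3] + 1/6·h[5]
  h[1] = 1 + 1/12·h[0] + 1/12·h[1] + 1/4·h[2] + 1/3·h[3] + 1/12·h[5]
  h[2] = 1 + 1/12·h[0] + 1/6·h[1] + 1/12·h[2] + 1/4·h[3] + 1/4·h[5]
  h[3] = 1 + 1/12·h[0] + 1/4·h[1] + 1/6·h[2] + 1/12·h[3] + 1/6·h[5]
  h[5] = 1 + 1/4·h[0] + 1/4·h[1] + 1/12·h[2] + 1/6·h[3] + 1/12·h[5]
Solving the 5×5 linear system over states ≠ 4 gives exactly h = [92652/17099, 92058/17099, 92640/17099, 85950/17099, 0, 93078/17099] (h[4] = 0 is the target).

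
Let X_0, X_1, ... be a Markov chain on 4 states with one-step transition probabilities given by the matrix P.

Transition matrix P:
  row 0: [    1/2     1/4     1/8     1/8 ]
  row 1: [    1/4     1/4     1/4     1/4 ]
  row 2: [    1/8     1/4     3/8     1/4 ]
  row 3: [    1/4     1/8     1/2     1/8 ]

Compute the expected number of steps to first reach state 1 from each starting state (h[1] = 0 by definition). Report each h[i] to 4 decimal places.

First-step conditioning: h[1] = 0; for i ≠ 1, h[i] = 1 + Σ_k P[i][k]·h[k].
  h[0] = 1 + 1/2·h[0] + 1/8·h[2] + 1/8·h[3]
  h[2] = 1 + 1/8·h[0] + 3/8·h[2] + 1/4·h[3]
  h[3] = 1 + 1/4·h[0] + 1/2·h[2] + 1/8·h[3]
Solving the 3×3 linear system over states ≠ 1 gives exactly h = [360/83, 0, 368/83, 408/83] (h[1] = 0 is the target).

h = [4.3373, 0.0000, 4.4337, 4.9157]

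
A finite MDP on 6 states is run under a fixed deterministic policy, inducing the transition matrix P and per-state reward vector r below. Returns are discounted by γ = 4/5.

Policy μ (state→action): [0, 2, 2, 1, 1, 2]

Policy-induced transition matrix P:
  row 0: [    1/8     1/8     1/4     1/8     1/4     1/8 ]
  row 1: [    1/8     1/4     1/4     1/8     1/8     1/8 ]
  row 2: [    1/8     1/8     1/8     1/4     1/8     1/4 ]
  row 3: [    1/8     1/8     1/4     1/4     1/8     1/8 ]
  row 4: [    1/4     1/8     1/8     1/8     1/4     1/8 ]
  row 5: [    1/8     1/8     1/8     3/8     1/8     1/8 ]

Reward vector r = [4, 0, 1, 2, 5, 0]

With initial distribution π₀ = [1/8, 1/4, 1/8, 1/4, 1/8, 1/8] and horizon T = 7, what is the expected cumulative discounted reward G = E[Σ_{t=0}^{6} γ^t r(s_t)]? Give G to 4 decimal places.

t=0: π = [0.1250, 0.2500, 0.1250, 0.2500, 0.1250, 0.1250], E[r] = 1.7500, γ^t·E[r] = 1.750000, running G = 1.750000
t=1: π = [0.1406, 0.1563, 0.2031, 0.2031, 0.1563, 0.1406], E[r] = 1.9531, γ^t·E[r] = 1.562500, running G = 3.312500
t=2: π = [0.1445, 0.1445, 0.1875, 0.2109, 0.1621, 0.1504], E[r] = 1.9980, γ^t·E[r] = 1.278750, running G = 4.591250
t=3: π = [0.1453, 0.1431, 0.1875, 0.2124, 0.1633, 0.1484], E[r] = 2.0100, γ^t·E[r] = 1.029125, running G = 5.620375
t=4: π = [0.1454, 0.1429, 0.1876, 0.2121, 0.1636, 0.1484], E[r] = 2.0113, γ^t·E[r] = 0.823838, running G = 6.444213
t=5: π = [0.1454, 0.1429, 0.1875, 0.2121, 0.1636, 0.1484], E[r] = 2.0116, γ^t·E[r] = 0.659160, running G = 7.103373
t=6: π = [0.1455, 0.1429, 0.1875, 0.2121, 0.1636, 0.1484], E[r] = 2.0117, γ^t·E[r] = 0.527344, running G = 7.630717

G = 7.6307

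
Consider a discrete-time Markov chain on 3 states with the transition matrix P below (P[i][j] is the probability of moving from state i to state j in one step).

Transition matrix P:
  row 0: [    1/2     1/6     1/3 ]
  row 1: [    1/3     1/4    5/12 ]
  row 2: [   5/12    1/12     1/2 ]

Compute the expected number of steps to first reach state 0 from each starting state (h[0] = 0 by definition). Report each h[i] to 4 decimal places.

h = [0.0000, 2.6939, 2.4490]

First-step conditioning: h[0] = 0; for i ≠ 0, h[i] = 1 + Σ_k P[i][k]·h[k].
  h[1] = 1 + 1/4·h[1] + 5/12·h[2]
  h[2] = 1 + 1/12·h[1] + 1/2·h[2]
Solving the 2×2 linear system over states ≠ 0 gives exactly h = [0, 132/49, 120/49] (h[0] = 0 is the target).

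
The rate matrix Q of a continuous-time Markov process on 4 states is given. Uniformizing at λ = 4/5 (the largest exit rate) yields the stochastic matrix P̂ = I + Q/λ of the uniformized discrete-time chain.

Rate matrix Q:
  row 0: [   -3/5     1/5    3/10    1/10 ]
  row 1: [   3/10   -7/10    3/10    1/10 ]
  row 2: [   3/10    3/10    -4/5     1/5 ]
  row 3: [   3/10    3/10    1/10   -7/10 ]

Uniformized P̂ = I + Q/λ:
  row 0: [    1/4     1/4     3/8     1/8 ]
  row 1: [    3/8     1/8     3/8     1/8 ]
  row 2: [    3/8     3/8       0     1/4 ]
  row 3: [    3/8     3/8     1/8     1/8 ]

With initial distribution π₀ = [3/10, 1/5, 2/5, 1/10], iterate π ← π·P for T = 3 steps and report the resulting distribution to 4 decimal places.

t=0: π = [0.3000, 0.2000, 0.4000, 0.1000]
t=1: π = [0.3375, 0.2875, 0.2000, 0.1750]
t=2: π = [0.3328, 0.2609, 0.2563, 0.1500]
t=3: π = [0.3334, 0.2682, 0.2414, 0.1570]

π = [0.3334, 0.2682, 0.2414, 0.1570]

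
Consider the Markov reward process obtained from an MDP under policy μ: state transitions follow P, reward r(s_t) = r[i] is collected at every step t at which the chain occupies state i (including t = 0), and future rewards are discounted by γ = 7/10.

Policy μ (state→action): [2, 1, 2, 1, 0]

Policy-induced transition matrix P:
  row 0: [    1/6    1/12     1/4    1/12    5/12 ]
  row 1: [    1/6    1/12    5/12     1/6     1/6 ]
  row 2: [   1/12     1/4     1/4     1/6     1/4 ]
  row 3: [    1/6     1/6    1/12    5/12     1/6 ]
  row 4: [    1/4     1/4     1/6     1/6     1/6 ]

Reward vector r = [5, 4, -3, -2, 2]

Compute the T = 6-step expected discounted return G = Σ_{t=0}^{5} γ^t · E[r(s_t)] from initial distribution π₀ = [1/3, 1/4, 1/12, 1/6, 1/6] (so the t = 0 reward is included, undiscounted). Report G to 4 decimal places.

t=0: π = [0.3333, 0.2500, 0.0833, 0.1667, 0.1667], E[r] = 2.4167, γ^t·E[r] = 2.416667, running G = 2.416667
t=1: π = [0.1736, 0.1389, 0.2500, 0.1806, 0.2569], E[r] = 0.8264, γ^t·E[r] = 0.578472, running G = 2.995139
t=2: π = [0.1672, 0.1829, 0.2216, 0.1973, 0.2309], E[r] = 0.9699, γ^t·E[r] = 0.475255, running G = 3.470394
t=3: π = [0.1674, 0.1752, 0.2283, 0.2021, 0.2269], E[r] = 0.9027, γ^t·E[r] = 0.309636, running G = 3.780030
t=4: π = [0.1666, 0.1761, 0.2266, 0.2032, 0.2276], E[r] = 0.9058, γ^t·E[r] = 0.217480, running G = 3.997509
t=5: π = [0.1667, 0.1760, 0.2265, 0.2036, 0.2272], E[r] = 0.9052, γ^t·E[r] = 0.152144, running G = 4.149654

G = 4.1497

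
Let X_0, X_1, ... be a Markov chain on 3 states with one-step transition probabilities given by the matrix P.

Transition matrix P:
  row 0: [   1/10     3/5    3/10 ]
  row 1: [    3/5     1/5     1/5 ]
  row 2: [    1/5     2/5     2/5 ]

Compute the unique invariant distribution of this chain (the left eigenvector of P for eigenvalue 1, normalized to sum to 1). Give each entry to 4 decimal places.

Balance equations π_j = Σ_i π_i·P[i][j]:
  π_0 = 1/10·π_0 + 3/5·π_1 + 1/5·π_2
  π_1 = 3/5·π_0 + 1/5·π_1 + 2/5·π_2
  normalize: π_0 + π_1 + π_2 = 1
Solving the linear system gives exactly π = [10/31, 12/31, 9/31].

π = [0.3226, 0.3871, 0.2903]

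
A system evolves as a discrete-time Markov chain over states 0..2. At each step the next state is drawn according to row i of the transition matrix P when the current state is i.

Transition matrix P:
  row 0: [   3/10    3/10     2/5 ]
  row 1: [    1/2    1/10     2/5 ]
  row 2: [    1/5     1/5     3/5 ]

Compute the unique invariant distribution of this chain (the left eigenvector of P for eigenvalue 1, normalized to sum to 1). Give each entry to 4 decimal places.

π = [0.2917, 0.2083, 0.5000]

Balance equations π_j = Σ_i π_i·P[i][j]:
  π_0 = 3/10·π_0 + 1/2·π_1 + 1/5·π_2
  π_1 = 3/10·π_0 + 1/10·π_1 + 1/5·π_2
  normalize: π_0 + π_1 + π_2 = 1
Solving the linear system gives exactly π = [7/24, 5/24, 1/2].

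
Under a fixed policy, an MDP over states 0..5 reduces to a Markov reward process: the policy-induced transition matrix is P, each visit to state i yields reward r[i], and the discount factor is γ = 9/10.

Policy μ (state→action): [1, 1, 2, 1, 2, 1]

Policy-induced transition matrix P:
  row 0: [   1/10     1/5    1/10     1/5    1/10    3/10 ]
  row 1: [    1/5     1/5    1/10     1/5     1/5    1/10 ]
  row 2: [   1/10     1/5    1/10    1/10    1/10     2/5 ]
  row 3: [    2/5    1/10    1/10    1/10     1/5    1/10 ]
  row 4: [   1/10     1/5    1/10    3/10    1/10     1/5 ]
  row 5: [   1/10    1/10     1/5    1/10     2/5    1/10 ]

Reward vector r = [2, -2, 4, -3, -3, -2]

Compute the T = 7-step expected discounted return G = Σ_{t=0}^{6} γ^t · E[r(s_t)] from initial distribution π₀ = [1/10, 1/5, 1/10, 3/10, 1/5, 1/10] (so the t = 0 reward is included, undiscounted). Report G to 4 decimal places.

G = -5.5117

t=0: π = [0.1000, 0.2000, 0.1000, 0.3000, 0.2000, 0.1000], E[r] = -1.5000, γ^t·E[r] = -1.500000, running G = -1.500000
t=1: π = [0.2100, 0.1600, 0.1100, 0.1700, 0.1800, 0.1700], E[r] = -0.8500, γ^t·E[r] = -0.765000, running G = -2.265000
t=2: π = [0.1670, 0.1660, 0.1170, 0.1730, 0.1840, 0.1930], E[r] = -0.9870, γ^t·E[r] = -0.799470, running G = -3.064470
t=3: π = [0.1685, 0.1634, 0.1193, 0.1701, 0.1918, 0.1869], E[r] = -0.9721, γ^t·E[r] = -0.708661, running G = -3.773131
t=4: π = [0.1674, 0.1643, 0.1187, 0.1716, 0.1894, 0.1887], E[r] = -0.9794, γ^t·E[r] = -0.642552, running G = -4.415682
t=5: π = [0.1679, 0.1640, 0.1189, 0.1711, 0.1902, 0.1880], E[r] = -0.9765, γ^t·E[r] = -0.576587, running G = -4.992269
t=6: π = [0.1677, 0.1641, 0.1188, 0.1712, 0.1899, 0.1883], E[r] = -0.9775, γ^t·E[r] = -0.519467, running G = -5.511736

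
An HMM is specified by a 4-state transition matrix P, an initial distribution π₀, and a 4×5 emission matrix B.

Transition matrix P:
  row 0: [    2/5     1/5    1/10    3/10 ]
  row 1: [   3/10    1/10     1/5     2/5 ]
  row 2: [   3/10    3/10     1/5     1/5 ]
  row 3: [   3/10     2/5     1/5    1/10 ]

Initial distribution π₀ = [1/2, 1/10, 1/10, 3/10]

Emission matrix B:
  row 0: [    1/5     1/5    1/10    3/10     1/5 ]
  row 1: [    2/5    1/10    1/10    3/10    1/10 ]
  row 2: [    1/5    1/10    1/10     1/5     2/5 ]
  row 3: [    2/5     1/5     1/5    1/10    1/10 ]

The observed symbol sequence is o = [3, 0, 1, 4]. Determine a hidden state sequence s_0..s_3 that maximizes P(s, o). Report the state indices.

path = [0, 3, 0, 0]

t=0: δ = [1.500e-01, 3.000e-02, 2.000e-02, 3.000e-02]  (obs o_0=3)
t=1: δ = [1.200e-02, 1.200e-02, 3.000e-03, 1.800e-02]  ψ = [0, 0, 0, 0]  (obs o_1=0)
t=2: δ = [1.080e-03, 7.200e-04, 3.600e-04, 9.600e-04]  ψ = [3, 3, 3, 1]  (obs o_2=1)
t=3: δ = [8.640e-05, 3.840e-05, 7.680e-05, 3.240e-05]  ψ = [0, 3, 3, 0]  (obs o_3=4)
backtrack: best end state = 0; path = [0, 3, 0, 0]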